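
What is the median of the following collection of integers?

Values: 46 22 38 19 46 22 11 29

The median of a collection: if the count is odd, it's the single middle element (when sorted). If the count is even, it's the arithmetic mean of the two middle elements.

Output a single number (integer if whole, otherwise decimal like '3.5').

Step 1: insert 46 -> lo=[46] (size 1, max 46) hi=[] (size 0) -> median=46
Step 2: insert 22 -> lo=[22] (size 1, max 22) hi=[46] (size 1, min 46) -> median=34
Step 3: insert 38 -> lo=[22, 38] (size 2, max 38) hi=[46] (size 1, min 46) -> median=38
Step 4: insert 19 -> lo=[19, 22] (size 2, max 22) hi=[38, 46] (size 2, min 38) -> median=30
Step 5: insert 46 -> lo=[19, 22, 38] (size 3, max 38) hi=[46, 46] (size 2, min 46) -> median=38
Step 6: insert 22 -> lo=[19, 22, 22] (size 3, max 22) hi=[38, 46, 46] (size 3, min 38) -> median=30
Step 7: insert 11 -> lo=[11, 19, 22, 22] (size 4, max 22) hi=[38, 46, 46] (size 3, min 38) -> median=22
Step 8: insert 29 -> lo=[11, 19, 22, 22] (size 4, max 22) hi=[29, 38, 46, 46] (size 4, min 29) -> median=25.5

Answer: 25.5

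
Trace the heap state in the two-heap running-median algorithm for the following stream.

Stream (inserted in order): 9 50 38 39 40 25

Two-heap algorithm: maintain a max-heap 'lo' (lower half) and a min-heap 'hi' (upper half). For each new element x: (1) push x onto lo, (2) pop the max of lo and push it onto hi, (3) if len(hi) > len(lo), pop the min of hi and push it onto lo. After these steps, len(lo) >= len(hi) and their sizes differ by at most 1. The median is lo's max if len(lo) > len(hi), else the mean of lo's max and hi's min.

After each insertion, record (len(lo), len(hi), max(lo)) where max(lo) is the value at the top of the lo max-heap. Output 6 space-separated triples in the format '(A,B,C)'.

Step 1: insert 9 -> lo=[9] hi=[] -> (len(lo)=1, len(hi)=0, max(lo)=9)
Step 2: insert 50 -> lo=[9] hi=[50] -> (len(lo)=1, len(hi)=1, max(lo)=9)
Step 3: insert 38 -> lo=[9, 38] hi=[50] -> (len(lo)=2, len(hi)=1, max(lo)=38)
Step 4: insert 39 -> lo=[9, 38] hi=[39, 50] -> (len(lo)=2, len(hi)=2, max(lo)=38)
Step 5: insert 40 -> lo=[9, 38, 39] hi=[40, 50] -> (len(lo)=3, len(hi)=2, max(lo)=39)
Step 6: insert 25 -> lo=[9, 25, 38] hi=[39, 40, 50] -> (len(lo)=3, len(hi)=3, max(lo)=38)

Answer: (1,0,9) (1,1,9) (2,1,38) (2,2,38) (3,2,39) (3,3,38)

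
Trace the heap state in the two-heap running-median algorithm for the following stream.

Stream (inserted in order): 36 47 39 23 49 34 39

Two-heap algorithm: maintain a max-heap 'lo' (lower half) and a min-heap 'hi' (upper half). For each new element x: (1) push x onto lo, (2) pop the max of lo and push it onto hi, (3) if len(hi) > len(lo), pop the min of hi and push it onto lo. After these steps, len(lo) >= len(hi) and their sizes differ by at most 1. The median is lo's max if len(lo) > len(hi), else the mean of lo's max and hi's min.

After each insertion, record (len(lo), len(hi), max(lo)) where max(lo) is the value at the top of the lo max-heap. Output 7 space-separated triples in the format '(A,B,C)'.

Answer: (1,0,36) (1,1,36) (2,1,39) (2,2,36) (3,2,39) (3,3,36) (4,3,39)

Derivation:
Step 1: insert 36 -> lo=[36] hi=[] -> (len(lo)=1, len(hi)=0, max(lo)=36)
Step 2: insert 47 -> lo=[36] hi=[47] -> (len(lo)=1, len(hi)=1, max(lo)=36)
Step 3: insert 39 -> lo=[36, 39] hi=[47] -> (len(lo)=2, len(hi)=1, max(lo)=39)
Step 4: insert 23 -> lo=[23, 36] hi=[39, 47] -> (len(lo)=2, len(hi)=2, max(lo)=36)
Step 5: insert 49 -> lo=[23, 36, 39] hi=[47, 49] -> (len(lo)=3, len(hi)=2, max(lo)=39)
Step 6: insert 34 -> lo=[23, 34, 36] hi=[39, 47, 49] -> (len(lo)=3, len(hi)=3, max(lo)=36)
Step 7: insert 39 -> lo=[23, 34, 36, 39] hi=[39, 47, 49] -> (len(lo)=4, len(hi)=3, max(lo)=39)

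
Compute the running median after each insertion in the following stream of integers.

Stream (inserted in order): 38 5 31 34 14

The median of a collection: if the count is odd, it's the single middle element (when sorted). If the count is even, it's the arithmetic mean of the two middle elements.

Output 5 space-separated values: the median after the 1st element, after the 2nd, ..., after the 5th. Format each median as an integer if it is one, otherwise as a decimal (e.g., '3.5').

Answer: 38 21.5 31 32.5 31

Derivation:
Step 1: insert 38 -> lo=[38] (size 1, max 38) hi=[] (size 0) -> median=38
Step 2: insert 5 -> lo=[5] (size 1, max 5) hi=[38] (size 1, min 38) -> median=21.5
Step 3: insert 31 -> lo=[5, 31] (size 2, max 31) hi=[38] (size 1, min 38) -> median=31
Step 4: insert 34 -> lo=[5, 31] (size 2, max 31) hi=[34, 38] (size 2, min 34) -> median=32.5
Step 5: insert 14 -> lo=[5, 14, 31] (size 3, max 31) hi=[34, 38] (size 2, min 34) -> median=31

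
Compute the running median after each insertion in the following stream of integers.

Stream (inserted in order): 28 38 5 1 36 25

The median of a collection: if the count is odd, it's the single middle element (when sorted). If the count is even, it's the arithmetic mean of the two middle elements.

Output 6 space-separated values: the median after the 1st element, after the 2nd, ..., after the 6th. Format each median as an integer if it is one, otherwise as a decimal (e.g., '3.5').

Answer: 28 33 28 16.5 28 26.5

Derivation:
Step 1: insert 28 -> lo=[28] (size 1, max 28) hi=[] (size 0) -> median=28
Step 2: insert 38 -> lo=[28] (size 1, max 28) hi=[38] (size 1, min 38) -> median=33
Step 3: insert 5 -> lo=[5, 28] (size 2, max 28) hi=[38] (size 1, min 38) -> median=28
Step 4: insert 1 -> lo=[1, 5] (size 2, max 5) hi=[28, 38] (size 2, min 28) -> median=16.5
Step 5: insert 36 -> lo=[1, 5, 28] (size 3, max 28) hi=[36, 38] (size 2, min 36) -> median=28
Step 6: insert 25 -> lo=[1, 5, 25] (size 3, max 25) hi=[28, 36, 38] (size 3, min 28) -> median=26.5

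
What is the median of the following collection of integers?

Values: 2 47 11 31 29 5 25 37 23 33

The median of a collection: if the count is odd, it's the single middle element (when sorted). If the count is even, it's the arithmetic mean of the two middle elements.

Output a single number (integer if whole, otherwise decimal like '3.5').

Step 1: insert 2 -> lo=[2] (size 1, max 2) hi=[] (size 0) -> median=2
Step 2: insert 47 -> lo=[2] (size 1, max 2) hi=[47] (size 1, min 47) -> median=24.5
Step 3: insert 11 -> lo=[2, 11] (size 2, max 11) hi=[47] (size 1, min 47) -> median=11
Step 4: insert 31 -> lo=[2, 11] (size 2, max 11) hi=[31, 47] (size 2, min 31) -> median=21
Step 5: insert 29 -> lo=[2, 11, 29] (size 3, max 29) hi=[31, 47] (size 2, min 31) -> median=29
Step 6: insert 5 -> lo=[2, 5, 11] (size 3, max 11) hi=[29, 31, 47] (size 3, min 29) -> median=20
Step 7: insert 25 -> lo=[2, 5, 11, 25] (size 4, max 25) hi=[29, 31, 47] (size 3, min 29) -> median=25
Step 8: insert 37 -> lo=[2, 5, 11, 25] (size 4, max 25) hi=[29, 31, 37, 47] (size 4, min 29) -> median=27
Step 9: insert 23 -> lo=[2, 5, 11, 23, 25] (size 5, max 25) hi=[29, 31, 37, 47] (size 4, min 29) -> median=25
Step 10: insert 33 -> lo=[2, 5, 11, 23, 25] (size 5, max 25) hi=[29, 31, 33, 37, 47] (size 5, min 29) -> median=27

Answer: 27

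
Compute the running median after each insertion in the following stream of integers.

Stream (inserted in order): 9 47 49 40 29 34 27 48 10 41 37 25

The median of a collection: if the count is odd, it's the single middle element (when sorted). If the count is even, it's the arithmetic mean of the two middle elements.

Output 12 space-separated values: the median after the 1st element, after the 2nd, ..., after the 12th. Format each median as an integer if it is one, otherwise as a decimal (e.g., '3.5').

Step 1: insert 9 -> lo=[9] (size 1, max 9) hi=[] (size 0) -> median=9
Step 2: insert 47 -> lo=[9] (size 1, max 9) hi=[47] (size 1, min 47) -> median=28
Step 3: insert 49 -> lo=[9, 47] (size 2, max 47) hi=[49] (size 1, min 49) -> median=47
Step 4: insert 40 -> lo=[9, 40] (size 2, max 40) hi=[47, 49] (size 2, min 47) -> median=43.5
Step 5: insert 29 -> lo=[9, 29, 40] (size 3, max 40) hi=[47, 49] (size 2, min 47) -> median=40
Step 6: insert 34 -> lo=[9, 29, 34] (size 3, max 34) hi=[40, 47, 49] (size 3, min 40) -> median=37
Step 7: insert 27 -> lo=[9, 27, 29, 34] (size 4, max 34) hi=[40, 47, 49] (size 3, min 40) -> median=34
Step 8: insert 48 -> lo=[9, 27, 29, 34] (size 4, max 34) hi=[40, 47, 48, 49] (size 4, min 40) -> median=37
Step 9: insert 10 -> lo=[9, 10, 27, 29, 34] (size 5, max 34) hi=[40, 47, 48, 49] (size 4, min 40) -> median=34
Step 10: insert 41 -> lo=[9, 10, 27, 29, 34] (size 5, max 34) hi=[40, 41, 47, 48, 49] (size 5, min 40) -> median=37
Step 11: insert 37 -> lo=[9, 10, 27, 29, 34, 37] (size 6, max 37) hi=[40, 41, 47, 48, 49] (size 5, min 40) -> median=37
Step 12: insert 25 -> lo=[9, 10, 25, 27, 29, 34] (size 6, max 34) hi=[37, 40, 41, 47, 48, 49] (size 6, min 37) -> median=35.5

Answer: 9 28 47 43.5 40 37 34 37 34 37 37 35.5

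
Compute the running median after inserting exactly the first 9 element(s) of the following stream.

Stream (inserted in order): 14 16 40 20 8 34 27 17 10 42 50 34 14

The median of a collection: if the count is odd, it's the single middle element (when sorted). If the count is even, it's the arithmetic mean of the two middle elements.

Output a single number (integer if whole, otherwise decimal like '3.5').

Step 1: insert 14 -> lo=[14] (size 1, max 14) hi=[] (size 0) -> median=14
Step 2: insert 16 -> lo=[14] (size 1, max 14) hi=[16] (size 1, min 16) -> median=15
Step 3: insert 40 -> lo=[14, 16] (size 2, max 16) hi=[40] (size 1, min 40) -> median=16
Step 4: insert 20 -> lo=[14, 16] (size 2, max 16) hi=[20, 40] (size 2, min 20) -> median=18
Step 5: insert 8 -> lo=[8, 14, 16] (size 3, max 16) hi=[20, 40] (size 2, min 20) -> median=16
Step 6: insert 34 -> lo=[8, 14, 16] (size 3, max 16) hi=[20, 34, 40] (size 3, min 20) -> median=18
Step 7: insert 27 -> lo=[8, 14, 16, 20] (size 4, max 20) hi=[27, 34, 40] (size 3, min 27) -> median=20
Step 8: insert 17 -> lo=[8, 14, 16, 17] (size 4, max 17) hi=[20, 27, 34, 40] (size 4, min 20) -> median=18.5
Step 9: insert 10 -> lo=[8, 10, 14, 16, 17] (size 5, max 17) hi=[20, 27, 34, 40] (size 4, min 20) -> median=17

Answer: 17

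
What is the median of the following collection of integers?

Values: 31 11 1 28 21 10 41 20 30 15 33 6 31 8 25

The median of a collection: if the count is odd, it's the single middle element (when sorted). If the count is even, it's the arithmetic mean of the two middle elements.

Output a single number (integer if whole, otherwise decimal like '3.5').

Step 1: insert 31 -> lo=[31] (size 1, max 31) hi=[] (size 0) -> median=31
Step 2: insert 11 -> lo=[11] (size 1, max 11) hi=[31] (size 1, min 31) -> median=21
Step 3: insert 1 -> lo=[1, 11] (size 2, max 11) hi=[31] (size 1, min 31) -> median=11
Step 4: insert 28 -> lo=[1, 11] (size 2, max 11) hi=[28, 31] (size 2, min 28) -> median=19.5
Step 5: insert 21 -> lo=[1, 11, 21] (size 3, max 21) hi=[28, 31] (size 2, min 28) -> median=21
Step 6: insert 10 -> lo=[1, 10, 11] (size 3, max 11) hi=[21, 28, 31] (size 3, min 21) -> median=16
Step 7: insert 41 -> lo=[1, 10, 11, 21] (size 4, max 21) hi=[28, 31, 41] (size 3, min 28) -> median=21
Step 8: insert 20 -> lo=[1, 10, 11, 20] (size 4, max 20) hi=[21, 28, 31, 41] (size 4, min 21) -> median=20.5
Step 9: insert 30 -> lo=[1, 10, 11, 20, 21] (size 5, max 21) hi=[28, 30, 31, 41] (size 4, min 28) -> median=21
Step 10: insert 15 -> lo=[1, 10, 11, 15, 20] (size 5, max 20) hi=[21, 28, 30, 31, 41] (size 5, min 21) -> median=20.5
Step 11: insert 33 -> lo=[1, 10, 11, 15, 20, 21] (size 6, max 21) hi=[28, 30, 31, 33, 41] (size 5, min 28) -> median=21
Step 12: insert 6 -> lo=[1, 6, 10, 11, 15, 20] (size 6, max 20) hi=[21, 28, 30, 31, 33, 41] (size 6, min 21) -> median=20.5
Step 13: insert 31 -> lo=[1, 6, 10, 11, 15, 20, 21] (size 7, max 21) hi=[28, 30, 31, 31, 33, 41] (size 6, min 28) -> median=21
Step 14: insert 8 -> lo=[1, 6, 8, 10, 11, 15, 20] (size 7, max 20) hi=[21, 28, 30, 31, 31, 33, 41] (size 7, min 21) -> median=20.5
Step 15: insert 25 -> lo=[1, 6, 8, 10, 11, 15, 20, 21] (size 8, max 21) hi=[25, 28, 30, 31, 31, 33, 41] (size 7, min 25) -> median=21

Answer: 21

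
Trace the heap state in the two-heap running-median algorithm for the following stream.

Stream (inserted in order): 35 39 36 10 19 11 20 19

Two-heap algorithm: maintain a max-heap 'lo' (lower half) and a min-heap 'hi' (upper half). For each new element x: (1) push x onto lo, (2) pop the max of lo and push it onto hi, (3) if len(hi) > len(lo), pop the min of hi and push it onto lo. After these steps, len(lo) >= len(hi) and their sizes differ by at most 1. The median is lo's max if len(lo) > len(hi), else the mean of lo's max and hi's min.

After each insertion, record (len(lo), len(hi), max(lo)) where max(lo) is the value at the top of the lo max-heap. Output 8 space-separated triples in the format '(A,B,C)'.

Answer: (1,0,35) (1,1,35) (2,1,36) (2,2,35) (3,2,35) (3,3,19) (4,3,20) (4,4,19)

Derivation:
Step 1: insert 35 -> lo=[35] hi=[] -> (len(lo)=1, len(hi)=0, max(lo)=35)
Step 2: insert 39 -> lo=[35] hi=[39] -> (len(lo)=1, len(hi)=1, max(lo)=35)
Step 3: insert 36 -> lo=[35, 36] hi=[39] -> (len(lo)=2, len(hi)=1, max(lo)=36)
Step 4: insert 10 -> lo=[10, 35] hi=[36, 39] -> (len(lo)=2, len(hi)=2, max(lo)=35)
Step 5: insert 19 -> lo=[10, 19, 35] hi=[36, 39] -> (len(lo)=3, len(hi)=2, max(lo)=35)
Step 6: insert 11 -> lo=[10, 11, 19] hi=[35, 36, 39] -> (len(lo)=3, len(hi)=3, max(lo)=19)
Step 7: insert 20 -> lo=[10, 11, 19, 20] hi=[35, 36, 39] -> (len(lo)=4, len(hi)=3, max(lo)=20)
Step 8: insert 19 -> lo=[10, 11, 19, 19] hi=[20, 35, 36, 39] -> (len(lo)=4, len(hi)=4, max(lo)=19)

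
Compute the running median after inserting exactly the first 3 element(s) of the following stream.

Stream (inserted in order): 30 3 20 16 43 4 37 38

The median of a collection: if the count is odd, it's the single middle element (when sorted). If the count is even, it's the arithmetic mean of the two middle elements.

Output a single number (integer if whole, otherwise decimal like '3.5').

Answer: 20

Derivation:
Step 1: insert 30 -> lo=[30] (size 1, max 30) hi=[] (size 0) -> median=30
Step 2: insert 3 -> lo=[3] (size 1, max 3) hi=[30] (size 1, min 30) -> median=16.5
Step 3: insert 20 -> lo=[3, 20] (size 2, max 20) hi=[30] (size 1, min 30) -> median=20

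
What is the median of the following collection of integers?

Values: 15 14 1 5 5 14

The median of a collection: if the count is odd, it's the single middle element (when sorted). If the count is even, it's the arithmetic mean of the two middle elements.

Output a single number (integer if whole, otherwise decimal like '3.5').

Answer: 9.5

Derivation:
Step 1: insert 15 -> lo=[15] (size 1, max 15) hi=[] (size 0) -> median=15
Step 2: insert 14 -> lo=[14] (size 1, max 14) hi=[15] (size 1, min 15) -> median=14.5
Step 3: insert 1 -> lo=[1, 14] (size 2, max 14) hi=[15] (size 1, min 15) -> median=14
Step 4: insert 5 -> lo=[1, 5] (size 2, max 5) hi=[14, 15] (size 2, min 14) -> median=9.5
Step 5: insert 5 -> lo=[1, 5, 5] (size 3, max 5) hi=[14, 15] (size 2, min 14) -> median=5
Step 6: insert 14 -> lo=[1, 5, 5] (size 3, max 5) hi=[14, 14, 15] (size 3, min 14) -> median=9.5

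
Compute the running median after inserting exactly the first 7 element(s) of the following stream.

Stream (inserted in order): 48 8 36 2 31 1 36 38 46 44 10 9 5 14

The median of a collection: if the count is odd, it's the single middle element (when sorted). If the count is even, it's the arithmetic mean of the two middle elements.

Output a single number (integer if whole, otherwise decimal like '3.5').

Step 1: insert 48 -> lo=[48] (size 1, max 48) hi=[] (size 0) -> median=48
Step 2: insert 8 -> lo=[8] (size 1, max 8) hi=[48] (size 1, min 48) -> median=28
Step 3: insert 36 -> lo=[8, 36] (size 2, max 36) hi=[48] (size 1, min 48) -> median=36
Step 4: insert 2 -> lo=[2, 8] (size 2, max 8) hi=[36, 48] (size 2, min 36) -> median=22
Step 5: insert 31 -> lo=[2, 8, 31] (size 3, max 31) hi=[36, 48] (size 2, min 36) -> median=31
Step 6: insert 1 -> lo=[1, 2, 8] (size 3, max 8) hi=[31, 36, 48] (size 3, min 31) -> median=19.5
Step 7: insert 36 -> lo=[1, 2, 8, 31] (size 4, max 31) hi=[36, 36, 48] (size 3, min 36) -> median=31

Answer: 31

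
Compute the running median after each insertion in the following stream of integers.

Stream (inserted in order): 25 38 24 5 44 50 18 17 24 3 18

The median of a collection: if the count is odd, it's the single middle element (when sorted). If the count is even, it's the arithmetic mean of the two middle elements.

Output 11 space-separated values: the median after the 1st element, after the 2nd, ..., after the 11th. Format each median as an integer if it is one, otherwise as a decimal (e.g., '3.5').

Step 1: insert 25 -> lo=[25] (size 1, max 25) hi=[] (size 0) -> median=25
Step 2: insert 38 -> lo=[25] (size 1, max 25) hi=[38] (size 1, min 38) -> median=31.5
Step 3: insert 24 -> lo=[24, 25] (size 2, max 25) hi=[38] (size 1, min 38) -> median=25
Step 4: insert 5 -> lo=[5, 24] (size 2, max 24) hi=[25, 38] (size 2, min 25) -> median=24.5
Step 5: insert 44 -> lo=[5, 24, 25] (size 3, max 25) hi=[38, 44] (size 2, min 38) -> median=25
Step 6: insert 50 -> lo=[5, 24, 25] (size 3, max 25) hi=[38, 44, 50] (size 3, min 38) -> median=31.5
Step 7: insert 18 -> lo=[5, 18, 24, 25] (size 4, max 25) hi=[38, 44, 50] (size 3, min 38) -> median=25
Step 8: insert 17 -> lo=[5, 17, 18, 24] (size 4, max 24) hi=[25, 38, 44, 50] (size 4, min 25) -> median=24.5
Step 9: insert 24 -> lo=[5, 17, 18, 24, 24] (size 5, max 24) hi=[25, 38, 44, 50] (size 4, min 25) -> median=24
Step 10: insert 3 -> lo=[3, 5, 17, 18, 24] (size 5, max 24) hi=[24, 25, 38, 44, 50] (size 5, min 24) -> median=24
Step 11: insert 18 -> lo=[3, 5, 17, 18, 18, 24] (size 6, max 24) hi=[24, 25, 38, 44, 50] (size 5, min 24) -> median=24

Answer: 25 31.5 25 24.5 25 31.5 25 24.5 24 24 24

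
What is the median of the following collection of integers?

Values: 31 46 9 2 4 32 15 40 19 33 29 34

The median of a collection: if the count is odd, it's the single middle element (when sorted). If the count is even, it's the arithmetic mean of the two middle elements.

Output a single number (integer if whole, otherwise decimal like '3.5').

Answer: 30

Derivation:
Step 1: insert 31 -> lo=[31] (size 1, max 31) hi=[] (size 0) -> median=31
Step 2: insert 46 -> lo=[31] (size 1, max 31) hi=[46] (size 1, min 46) -> median=38.5
Step 3: insert 9 -> lo=[9, 31] (size 2, max 31) hi=[46] (size 1, min 46) -> median=31
Step 4: insert 2 -> lo=[2, 9] (size 2, max 9) hi=[31, 46] (size 2, min 31) -> median=20
Step 5: insert 4 -> lo=[2, 4, 9] (size 3, max 9) hi=[31, 46] (size 2, min 31) -> median=9
Step 6: insert 32 -> lo=[2, 4, 9] (size 3, max 9) hi=[31, 32, 46] (size 3, min 31) -> median=20
Step 7: insert 15 -> lo=[2, 4, 9, 15] (size 4, max 15) hi=[31, 32, 46] (size 3, min 31) -> median=15
Step 8: insert 40 -> lo=[2, 4, 9, 15] (size 4, max 15) hi=[31, 32, 40, 46] (size 4, min 31) -> median=23
Step 9: insert 19 -> lo=[2, 4, 9, 15, 19] (size 5, max 19) hi=[31, 32, 40, 46] (size 4, min 31) -> median=19
Step 10: insert 33 -> lo=[2, 4, 9, 15, 19] (size 5, max 19) hi=[31, 32, 33, 40, 46] (size 5, min 31) -> median=25
Step 11: insert 29 -> lo=[2, 4, 9, 15, 19, 29] (size 6, max 29) hi=[31, 32, 33, 40, 46] (size 5, min 31) -> median=29
Step 12: insert 34 -> lo=[2, 4, 9, 15, 19, 29] (size 6, max 29) hi=[31, 32, 33, 34, 40, 46] (size 6, min 31) -> median=30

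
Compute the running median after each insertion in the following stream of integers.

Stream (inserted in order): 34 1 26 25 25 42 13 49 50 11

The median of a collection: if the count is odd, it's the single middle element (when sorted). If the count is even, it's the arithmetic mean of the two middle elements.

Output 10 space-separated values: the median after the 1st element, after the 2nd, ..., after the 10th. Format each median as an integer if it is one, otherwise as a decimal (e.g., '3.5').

Step 1: insert 34 -> lo=[34] (size 1, max 34) hi=[] (size 0) -> median=34
Step 2: insert 1 -> lo=[1] (size 1, max 1) hi=[34] (size 1, min 34) -> median=17.5
Step 3: insert 26 -> lo=[1, 26] (size 2, max 26) hi=[34] (size 1, min 34) -> median=26
Step 4: insert 25 -> lo=[1, 25] (size 2, max 25) hi=[26, 34] (size 2, min 26) -> median=25.5
Step 5: insert 25 -> lo=[1, 25, 25] (size 3, max 25) hi=[26, 34] (size 2, min 26) -> median=25
Step 6: insert 42 -> lo=[1, 25, 25] (size 3, max 25) hi=[26, 34, 42] (size 3, min 26) -> median=25.5
Step 7: insert 13 -> lo=[1, 13, 25, 25] (size 4, max 25) hi=[26, 34, 42] (size 3, min 26) -> median=25
Step 8: insert 49 -> lo=[1, 13, 25, 25] (size 4, max 25) hi=[26, 34, 42, 49] (size 4, min 26) -> median=25.5
Step 9: insert 50 -> lo=[1, 13, 25, 25, 26] (size 5, max 26) hi=[34, 42, 49, 50] (size 4, min 34) -> median=26
Step 10: insert 11 -> lo=[1, 11, 13, 25, 25] (size 5, max 25) hi=[26, 34, 42, 49, 50] (size 5, min 26) -> median=25.5

Answer: 34 17.5 26 25.5 25 25.5 25 25.5 26 25.5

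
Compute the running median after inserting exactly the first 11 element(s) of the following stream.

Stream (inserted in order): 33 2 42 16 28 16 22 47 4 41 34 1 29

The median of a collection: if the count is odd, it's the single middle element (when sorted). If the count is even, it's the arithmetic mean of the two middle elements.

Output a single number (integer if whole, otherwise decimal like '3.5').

Answer: 28

Derivation:
Step 1: insert 33 -> lo=[33] (size 1, max 33) hi=[] (size 0) -> median=33
Step 2: insert 2 -> lo=[2] (size 1, max 2) hi=[33] (size 1, min 33) -> median=17.5
Step 3: insert 42 -> lo=[2, 33] (size 2, max 33) hi=[42] (size 1, min 42) -> median=33
Step 4: insert 16 -> lo=[2, 16] (size 2, max 16) hi=[33, 42] (size 2, min 33) -> median=24.5
Step 5: insert 28 -> lo=[2, 16, 28] (size 3, max 28) hi=[33, 42] (size 2, min 33) -> median=28
Step 6: insert 16 -> lo=[2, 16, 16] (size 3, max 16) hi=[28, 33, 42] (size 3, min 28) -> median=22
Step 7: insert 22 -> lo=[2, 16, 16, 22] (size 4, max 22) hi=[28, 33, 42] (size 3, min 28) -> median=22
Step 8: insert 47 -> lo=[2, 16, 16, 22] (size 4, max 22) hi=[28, 33, 42, 47] (size 4, min 28) -> median=25
Step 9: insert 4 -> lo=[2, 4, 16, 16, 22] (size 5, max 22) hi=[28, 33, 42, 47] (size 4, min 28) -> median=22
Step 10: insert 41 -> lo=[2, 4, 16, 16, 22] (size 5, max 22) hi=[28, 33, 41, 42, 47] (size 5, min 28) -> median=25
Step 11: insert 34 -> lo=[2, 4, 16, 16, 22, 28] (size 6, max 28) hi=[33, 34, 41, 42, 47] (size 5, min 33) -> median=28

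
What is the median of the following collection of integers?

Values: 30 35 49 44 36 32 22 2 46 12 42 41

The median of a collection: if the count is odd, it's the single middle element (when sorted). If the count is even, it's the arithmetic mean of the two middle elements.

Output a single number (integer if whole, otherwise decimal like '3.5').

Step 1: insert 30 -> lo=[30] (size 1, max 30) hi=[] (size 0) -> median=30
Step 2: insert 35 -> lo=[30] (size 1, max 30) hi=[35] (size 1, min 35) -> median=32.5
Step 3: insert 49 -> lo=[30, 35] (size 2, max 35) hi=[49] (size 1, min 49) -> median=35
Step 4: insert 44 -> lo=[30, 35] (size 2, max 35) hi=[44, 49] (size 2, min 44) -> median=39.5
Step 5: insert 36 -> lo=[30, 35, 36] (size 3, max 36) hi=[44, 49] (size 2, min 44) -> median=36
Step 6: insert 32 -> lo=[30, 32, 35] (size 3, max 35) hi=[36, 44, 49] (size 3, min 36) -> median=35.5
Step 7: insert 22 -> lo=[22, 30, 32, 35] (size 4, max 35) hi=[36, 44, 49] (size 3, min 36) -> median=35
Step 8: insert 2 -> lo=[2, 22, 30, 32] (size 4, max 32) hi=[35, 36, 44, 49] (size 4, min 35) -> median=33.5
Step 9: insert 46 -> lo=[2, 22, 30, 32, 35] (size 5, max 35) hi=[36, 44, 46, 49] (size 4, min 36) -> median=35
Step 10: insert 12 -> lo=[2, 12, 22, 30, 32] (size 5, max 32) hi=[35, 36, 44, 46, 49] (size 5, min 35) -> median=33.5
Step 11: insert 42 -> lo=[2, 12, 22, 30, 32, 35] (size 6, max 35) hi=[36, 42, 44, 46, 49] (size 5, min 36) -> median=35
Step 12: insert 41 -> lo=[2, 12, 22, 30, 32, 35] (size 6, max 35) hi=[36, 41, 42, 44, 46, 49] (size 6, min 36) -> median=35.5

Answer: 35.5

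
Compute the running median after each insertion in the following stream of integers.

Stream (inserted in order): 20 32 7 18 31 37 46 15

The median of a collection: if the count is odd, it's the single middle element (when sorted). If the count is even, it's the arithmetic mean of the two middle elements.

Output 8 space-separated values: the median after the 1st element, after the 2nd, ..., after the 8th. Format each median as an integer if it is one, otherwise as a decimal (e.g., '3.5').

Answer: 20 26 20 19 20 25.5 31 25.5

Derivation:
Step 1: insert 20 -> lo=[20] (size 1, max 20) hi=[] (size 0) -> median=20
Step 2: insert 32 -> lo=[20] (size 1, max 20) hi=[32] (size 1, min 32) -> median=26
Step 3: insert 7 -> lo=[7, 20] (size 2, max 20) hi=[32] (size 1, min 32) -> median=20
Step 4: insert 18 -> lo=[7, 18] (size 2, max 18) hi=[20, 32] (size 2, min 20) -> median=19
Step 5: insert 31 -> lo=[7, 18, 20] (size 3, max 20) hi=[31, 32] (size 2, min 31) -> median=20
Step 6: insert 37 -> lo=[7, 18, 20] (size 3, max 20) hi=[31, 32, 37] (size 3, min 31) -> median=25.5
Step 7: insert 46 -> lo=[7, 18, 20, 31] (size 4, max 31) hi=[32, 37, 46] (size 3, min 32) -> median=31
Step 8: insert 15 -> lo=[7, 15, 18, 20] (size 4, max 20) hi=[31, 32, 37, 46] (size 4, min 31) -> median=25.5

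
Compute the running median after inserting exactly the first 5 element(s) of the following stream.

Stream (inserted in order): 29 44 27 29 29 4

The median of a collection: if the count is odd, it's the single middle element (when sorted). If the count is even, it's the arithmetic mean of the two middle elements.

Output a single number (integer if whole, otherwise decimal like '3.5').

Answer: 29

Derivation:
Step 1: insert 29 -> lo=[29] (size 1, max 29) hi=[] (size 0) -> median=29
Step 2: insert 44 -> lo=[29] (size 1, max 29) hi=[44] (size 1, min 44) -> median=36.5
Step 3: insert 27 -> lo=[27, 29] (size 2, max 29) hi=[44] (size 1, min 44) -> median=29
Step 4: insert 29 -> lo=[27, 29] (size 2, max 29) hi=[29, 44] (size 2, min 29) -> median=29
Step 5: insert 29 -> lo=[27, 29, 29] (size 3, max 29) hi=[29, 44] (size 2, min 29) -> median=29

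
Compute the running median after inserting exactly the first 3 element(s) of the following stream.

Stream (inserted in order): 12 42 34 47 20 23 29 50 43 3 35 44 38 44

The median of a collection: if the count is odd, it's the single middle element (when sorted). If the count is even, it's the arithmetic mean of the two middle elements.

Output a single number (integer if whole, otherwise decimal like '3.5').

Answer: 34

Derivation:
Step 1: insert 12 -> lo=[12] (size 1, max 12) hi=[] (size 0) -> median=12
Step 2: insert 42 -> lo=[12] (size 1, max 12) hi=[42] (size 1, min 42) -> median=27
Step 3: insert 34 -> lo=[12, 34] (size 2, max 34) hi=[42] (size 1, min 42) -> median=34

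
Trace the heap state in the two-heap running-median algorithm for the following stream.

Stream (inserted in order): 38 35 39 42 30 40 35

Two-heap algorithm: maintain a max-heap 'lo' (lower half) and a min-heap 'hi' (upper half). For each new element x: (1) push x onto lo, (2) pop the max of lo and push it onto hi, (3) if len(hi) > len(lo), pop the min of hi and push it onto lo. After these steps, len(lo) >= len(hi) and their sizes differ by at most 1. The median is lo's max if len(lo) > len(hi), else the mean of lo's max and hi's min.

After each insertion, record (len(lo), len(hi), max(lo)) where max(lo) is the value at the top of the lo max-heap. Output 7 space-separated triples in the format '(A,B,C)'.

Step 1: insert 38 -> lo=[38] hi=[] -> (len(lo)=1, len(hi)=0, max(lo)=38)
Step 2: insert 35 -> lo=[35] hi=[38] -> (len(lo)=1, len(hi)=1, max(lo)=35)
Step 3: insert 39 -> lo=[35, 38] hi=[39] -> (len(lo)=2, len(hi)=1, max(lo)=38)
Step 4: insert 42 -> lo=[35, 38] hi=[39, 42] -> (len(lo)=2, len(hi)=2, max(lo)=38)
Step 5: insert 30 -> lo=[30, 35, 38] hi=[39, 42] -> (len(lo)=3, len(hi)=2, max(lo)=38)
Step 6: insert 40 -> lo=[30, 35, 38] hi=[39, 40, 42] -> (len(lo)=3, len(hi)=3, max(lo)=38)
Step 7: insert 35 -> lo=[30, 35, 35, 38] hi=[39, 40, 42] -> (len(lo)=4, len(hi)=3, max(lo)=38)

Answer: (1,0,38) (1,1,35) (2,1,38) (2,2,38) (3,2,38) (3,3,38) (4,3,38)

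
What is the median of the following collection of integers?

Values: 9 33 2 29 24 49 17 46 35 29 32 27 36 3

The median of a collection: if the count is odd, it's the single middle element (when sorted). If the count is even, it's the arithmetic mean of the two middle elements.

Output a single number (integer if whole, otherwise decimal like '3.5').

Step 1: insert 9 -> lo=[9] (size 1, max 9) hi=[] (size 0) -> median=9
Step 2: insert 33 -> lo=[9] (size 1, max 9) hi=[33] (size 1, min 33) -> median=21
Step 3: insert 2 -> lo=[2, 9] (size 2, max 9) hi=[33] (size 1, min 33) -> median=9
Step 4: insert 29 -> lo=[2, 9] (size 2, max 9) hi=[29, 33] (size 2, min 29) -> median=19
Step 5: insert 24 -> lo=[2, 9, 24] (size 3, max 24) hi=[29, 33] (size 2, min 29) -> median=24
Step 6: insert 49 -> lo=[2, 9, 24] (size 3, max 24) hi=[29, 33, 49] (size 3, min 29) -> median=26.5
Step 7: insert 17 -> lo=[2, 9, 17, 24] (size 4, max 24) hi=[29, 33, 49] (size 3, min 29) -> median=24
Step 8: insert 46 -> lo=[2, 9, 17, 24] (size 4, max 24) hi=[29, 33, 46, 49] (size 4, min 29) -> median=26.5
Step 9: insert 35 -> lo=[2, 9, 17, 24, 29] (size 5, max 29) hi=[33, 35, 46, 49] (size 4, min 33) -> median=29
Step 10: insert 29 -> lo=[2, 9, 17, 24, 29] (size 5, max 29) hi=[29, 33, 35, 46, 49] (size 5, min 29) -> median=29
Step 11: insert 32 -> lo=[2, 9, 17, 24, 29, 29] (size 6, max 29) hi=[32, 33, 35, 46, 49] (size 5, min 32) -> median=29
Step 12: insert 27 -> lo=[2, 9, 17, 24, 27, 29] (size 6, max 29) hi=[29, 32, 33, 35, 46, 49] (size 6, min 29) -> median=29
Step 13: insert 36 -> lo=[2, 9, 17, 24, 27, 29, 29] (size 7, max 29) hi=[32, 33, 35, 36, 46, 49] (size 6, min 32) -> median=29
Step 14: insert 3 -> lo=[2, 3, 9, 17, 24, 27, 29] (size 7, max 29) hi=[29, 32, 33, 35, 36, 46, 49] (size 7, min 29) -> median=29

Answer: 29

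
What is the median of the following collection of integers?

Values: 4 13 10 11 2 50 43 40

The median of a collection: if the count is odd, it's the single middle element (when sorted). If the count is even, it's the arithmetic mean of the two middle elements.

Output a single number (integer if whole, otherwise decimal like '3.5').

Step 1: insert 4 -> lo=[4] (size 1, max 4) hi=[] (size 0) -> median=4
Step 2: insert 13 -> lo=[4] (size 1, max 4) hi=[13] (size 1, min 13) -> median=8.5
Step 3: insert 10 -> lo=[4, 10] (size 2, max 10) hi=[13] (size 1, min 13) -> median=10
Step 4: insert 11 -> lo=[4, 10] (size 2, max 10) hi=[11, 13] (size 2, min 11) -> median=10.5
Step 5: insert 2 -> lo=[2, 4, 10] (size 3, max 10) hi=[11, 13] (size 2, min 11) -> median=10
Step 6: insert 50 -> lo=[2, 4, 10] (size 3, max 10) hi=[11, 13, 50] (size 3, min 11) -> median=10.5
Step 7: insert 43 -> lo=[2, 4, 10, 11] (size 4, max 11) hi=[13, 43, 50] (size 3, min 13) -> median=11
Step 8: insert 40 -> lo=[2, 4, 10, 11] (size 4, max 11) hi=[13, 40, 43, 50] (size 4, min 13) -> median=12

Answer: 12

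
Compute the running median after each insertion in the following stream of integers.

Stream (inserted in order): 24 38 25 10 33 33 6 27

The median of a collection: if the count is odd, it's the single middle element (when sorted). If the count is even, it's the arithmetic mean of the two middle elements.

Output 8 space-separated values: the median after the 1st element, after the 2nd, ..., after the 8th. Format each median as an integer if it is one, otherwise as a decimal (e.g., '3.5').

Answer: 24 31 25 24.5 25 29 25 26

Derivation:
Step 1: insert 24 -> lo=[24] (size 1, max 24) hi=[] (size 0) -> median=24
Step 2: insert 38 -> lo=[24] (size 1, max 24) hi=[38] (size 1, min 38) -> median=31
Step 3: insert 25 -> lo=[24, 25] (size 2, max 25) hi=[38] (size 1, min 38) -> median=25
Step 4: insert 10 -> lo=[10, 24] (size 2, max 24) hi=[25, 38] (size 2, min 25) -> median=24.5
Step 5: insert 33 -> lo=[10, 24, 25] (size 3, max 25) hi=[33, 38] (size 2, min 33) -> median=25
Step 6: insert 33 -> lo=[10, 24, 25] (size 3, max 25) hi=[33, 33, 38] (size 3, min 33) -> median=29
Step 7: insert 6 -> lo=[6, 10, 24, 25] (size 4, max 25) hi=[33, 33, 38] (size 3, min 33) -> median=25
Step 8: insert 27 -> lo=[6, 10, 24, 25] (size 4, max 25) hi=[27, 33, 33, 38] (size 4, min 27) -> median=26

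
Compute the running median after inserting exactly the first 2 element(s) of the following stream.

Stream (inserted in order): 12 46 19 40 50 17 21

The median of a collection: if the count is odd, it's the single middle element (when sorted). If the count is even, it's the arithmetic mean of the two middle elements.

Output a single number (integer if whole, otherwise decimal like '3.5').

Step 1: insert 12 -> lo=[12] (size 1, max 12) hi=[] (size 0) -> median=12
Step 2: insert 46 -> lo=[12] (size 1, max 12) hi=[46] (size 1, min 46) -> median=29

Answer: 29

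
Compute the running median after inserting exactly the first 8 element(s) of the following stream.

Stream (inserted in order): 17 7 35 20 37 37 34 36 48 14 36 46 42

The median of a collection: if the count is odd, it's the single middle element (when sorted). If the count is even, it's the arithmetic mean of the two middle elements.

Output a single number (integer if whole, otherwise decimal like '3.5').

Step 1: insert 17 -> lo=[17] (size 1, max 17) hi=[] (size 0) -> median=17
Step 2: insert 7 -> lo=[7] (size 1, max 7) hi=[17] (size 1, min 17) -> median=12
Step 3: insert 35 -> lo=[7, 17] (size 2, max 17) hi=[35] (size 1, min 35) -> median=17
Step 4: insert 20 -> lo=[7, 17] (size 2, max 17) hi=[20, 35] (size 2, min 20) -> median=18.5
Step 5: insert 37 -> lo=[7, 17, 20] (size 3, max 20) hi=[35, 37] (size 2, min 35) -> median=20
Step 6: insert 37 -> lo=[7, 17, 20] (size 3, max 20) hi=[35, 37, 37] (size 3, min 35) -> median=27.5
Step 7: insert 34 -> lo=[7, 17, 20, 34] (size 4, max 34) hi=[35, 37, 37] (size 3, min 35) -> median=34
Step 8: insert 36 -> lo=[7, 17, 20, 34] (size 4, max 34) hi=[35, 36, 37, 37] (size 4, min 35) -> median=34.5

Answer: 34.5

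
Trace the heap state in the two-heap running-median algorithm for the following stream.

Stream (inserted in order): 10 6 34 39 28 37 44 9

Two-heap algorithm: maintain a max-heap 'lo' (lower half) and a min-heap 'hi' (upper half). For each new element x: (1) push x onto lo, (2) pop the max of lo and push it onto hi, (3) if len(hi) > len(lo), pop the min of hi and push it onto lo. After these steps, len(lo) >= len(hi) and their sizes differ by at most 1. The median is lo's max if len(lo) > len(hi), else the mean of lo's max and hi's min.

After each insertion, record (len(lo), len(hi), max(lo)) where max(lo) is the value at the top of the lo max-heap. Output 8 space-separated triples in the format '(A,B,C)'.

Answer: (1,0,10) (1,1,6) (2,1,10) (2,2,10) (3,2,28) (3,3,28) (4,3,34) (4,4,28)

Derivation:
Step 1: insert 10 -> lo=[10] hi=[] -> (len(lo)=1, len(hi)=0, max(lo)=10)
Step 2: insert 6 -> lo=[6] hi=[10] -> (len(lo)=1, len(hi)=1, max(lo)=6)
Step 3: insert 34 -> lo=[6, 10] hi=[34] -> (len(lo)=2, len(hi)=1, max(lo)=10)
Step 4: insert 39 -> lo=[6, 10] hi=[34, 39] -> (len(lo)=2, len(hi)=2, max(lo)=10)
Step 5: insert 28 -> lo=[6, 10, 28] hi=[34, 39] -> (len(lo)=3, len(hi)=2, max(lo)=28)
Step 6: insert 37 -> lo=[6, 10, 28] hi=[34, 37, 39] -> (len(lo)=3, len(hi)=3, max(lo)=28)
Step 7: insert 44 -> lo=[6, 10, 28, 34] hi=[37, 39, 44] -> (len(lo)=4, len(hi)=3, max(lo)=34)
Step 8: insert 9 -> lo=[6, 9, 10, 28] hi=[34, 37, 39, 44] -> (len(lo)=4, len(hi)=4, max(lo)=28)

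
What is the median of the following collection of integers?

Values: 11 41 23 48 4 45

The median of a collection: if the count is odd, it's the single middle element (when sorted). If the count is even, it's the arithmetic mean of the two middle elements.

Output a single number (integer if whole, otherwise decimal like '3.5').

Answer: 32

Derivation:
Step 1: insert 11 -> lo=[11] (size 1, max 11) hi=[] (size 0) -> median=11
Step 2: insert 41 -> lo=[11] (size 1, max 11) hi=[41] (size 1, min 41) -> median=26
Step 3: insert 23 -> lo=[11, 23] (size 2, max 23) hi=[41] (size 1, min 41) -> median=23
Step 4: insert 48 -> lo=[11, 23] (size 2, max 23) hi=[41, 48] (size 2, min 41) -> median=32
Step 5: insert 4 -> lo=[4, 11, 23] (size 3, max 23) hi=[41, 48] (size 2, min 41) -> median=23
Step 6: insert 45 -> lo=[4, 11, 23] (size 3, max 23) hi=[41, 45, 48] (size 3, min 41) -> median=32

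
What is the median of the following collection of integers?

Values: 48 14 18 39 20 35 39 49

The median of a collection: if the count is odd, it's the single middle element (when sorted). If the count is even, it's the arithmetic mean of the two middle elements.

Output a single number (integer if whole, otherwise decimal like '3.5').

Answer: 37

Derivation:
Step 1: insert 48 -> lo=[48] (size 1, max 48) hi=[] (size 0) -> median=48
Step 2: insert 14 -> lo=[14] (size 1, max 14) hi=[48] (size 1, min 48) -> median=31
Step 3: insert 18 -> lo=[14, 18] (size 2, max 18) hi=[48] (size 1, min 48) -> median=18
Step 4: insert 39 -> lo=[14, 18] (size 2, max 18) hi=[39, 48] (size 2, min 39) -> median=28.5
Step 5: insert 20 -> lo=[14, 18, 20] (size 3, max 20) hi=[39, 48] (size 2, min 39) -> median=20
Step 6: insert 35 -> lo=[14, 18, 20] (size 3, max 20) hi=[35, 39, 48] (size 3, min 35) -> median=27.5
Step 7: insert 39 -> lo=[14, 18, 20, 35] (size 4, max 35) hi=[39, 39, 48] (size 3, min 39) -> median=35
Step 8: insert 49 -> lo=[14, 18, 20, 35] (size 4, max 35) hi=[39, 39, 48, 49] (size 4, min 39) -> median=37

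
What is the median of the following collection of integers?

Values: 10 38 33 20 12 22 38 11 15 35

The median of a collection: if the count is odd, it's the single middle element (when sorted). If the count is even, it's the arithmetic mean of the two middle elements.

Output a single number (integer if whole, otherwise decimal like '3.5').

Answer: 21

Derivation:
Step 1: insert 10 -> lo=[10] (size 1, max 10) hi=[] (size 0) -> median=10
Step 2: insert 38 -> lo=[10] (size 1, max 10) hi=[38] (size 1, min 38) -> median=24
Step 3: insert 33 -> lo=[10, 33] (size 2, max 33) hi=[38] (size 1, min 38) -> median=33
Step 4: insert 20 -> lo=[10, 20] (size 2, max 20) hi=[33, 38] (size 2, min 33) -> median=26.5
Step 5: insert 12 -> lo=[10, 12, 20] (size 3, max 20) hi=[33, 38] (size 2, min 33) -> median=20
Step 6: insert 22 -> lo=[10, 12, 20] (size 3, max 20) hi=[22, 33, 38] (size 3, min 22) -> median=21
Step 7: insert 38 -> lo=[10, 12, 20, 22] (size 4, max 22) hi=[33, 38, 38] (size 3, min 33) -> median=22
Step 8: insert 11 -> lo=[10, 11, 12, 20] (size 4, max 20) hi=[22, 33, 38, 38] (size 4, min 22) -> median=21
Step 9: insert 15 -> lo=[10, 11, 12, 15, 20] (size 5, max 20) hi=[22, 33, 38, 38] (size 4, min 22) -> median=20
Step 10: insert 35 -> lo=[10, 11, 12, 15, 20] (size 5, max 20) hi=[22, 33, 35, 38, 38] (size 5, min 22) -> median=21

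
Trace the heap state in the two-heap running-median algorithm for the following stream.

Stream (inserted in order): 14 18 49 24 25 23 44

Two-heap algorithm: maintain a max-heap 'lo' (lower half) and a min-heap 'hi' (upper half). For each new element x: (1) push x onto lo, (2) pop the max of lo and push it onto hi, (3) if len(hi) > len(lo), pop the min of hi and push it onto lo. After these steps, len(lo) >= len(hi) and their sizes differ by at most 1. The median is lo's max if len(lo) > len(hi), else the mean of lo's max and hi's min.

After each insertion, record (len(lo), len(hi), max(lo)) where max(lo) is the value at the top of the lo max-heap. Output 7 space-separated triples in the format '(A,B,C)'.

Answer: (1,0,14) (1,1,14) (2,1,18) (2,2,18) (3,2,24) (3,3,23) (4,3,24)

Derivation:
Step 1: insert 14 -> lo=[14] hi=[] -> (len(lo)=1, len(hi)=0, max(lo)=14)
Step 2: insert 18 -> lo=[14] hi=[18] -> (len(lo)=1, len(hi)=1, max(lo)=14)
Step 3: insert 49 -> lo=[14, 18] hi=[49] -> (len(lo)=2, len(hi)=1, max(lo)=18)
Step 4: insert 24 -> lo=[14, 18] hi=[24, 49] -> (len(lo)=2, len(hi)=2, max(lo)=18)
Step 5: insert 25 -> lo=[14, 18, 24] hi=[25, 49] -> (len(lo)=3, len(hi)=2, max(lo)=24)
Step 6: insert 23 -> lo=[14, 18, 23] hi=[24, 25, 49] -> (len(lo)=3, len(hi)=3, max(lo)=23)
Step 7: insert 44 -> lo=[14, 18, 23, 24] hi=[25, 44, 49] -> (len(lo)=4, len(hi)=3, max(lo)=24)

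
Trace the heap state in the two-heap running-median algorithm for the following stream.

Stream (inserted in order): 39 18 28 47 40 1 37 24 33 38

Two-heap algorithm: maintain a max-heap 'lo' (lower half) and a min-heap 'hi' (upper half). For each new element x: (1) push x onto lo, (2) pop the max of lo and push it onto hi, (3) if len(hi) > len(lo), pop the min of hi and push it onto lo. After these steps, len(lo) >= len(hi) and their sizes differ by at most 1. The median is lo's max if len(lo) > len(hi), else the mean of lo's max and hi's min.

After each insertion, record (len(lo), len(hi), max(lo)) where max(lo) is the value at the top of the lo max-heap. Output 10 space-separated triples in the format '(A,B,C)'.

Step 1: insert 39 -> lo=[39] hi=[] -> (len(lo)=1, len(hi)=0, max(lo)=39)
Step 2: insert 18 -> lo=[18] hi=[39] -> (len(lo)=1, len(hi)=1, max(lo)=18)
Step 3: insert 28 -> lo=[18, 28] hi=[39] -> (len(lo)=2, len(hi)=1, max(lo)=28)
Step 4: insert 47 -> lo=[18, 28] hi=[39, 47] -> (len(lo)=2, len(hi)=2, max(lo)=28)
Step 5: insert 40 -> lo=[18, 28, 39] hi=[40, 47] -> (len(lo)=3, len(hi)=2, max(lo)=39)
Step 6: insert 1 -> lo=[1, 18, 28] hi=[39, 40, 47] -> (len(lo)=3, len(hi)=3, max(lo)=28)
Step 7: insert 37 -> lo=[1, 18, 28, 37] hi=[39, 40, 47] -> (len(lo)=4, len(hi)=3, max(lo)=37)
Step 8: insert 24 -> lo=[1, 18, 24, 28] hi=[37, 39, 40, 47] -> (len(lo)=4, len(hi)=4, max(lo)=28)
Step 9: insert 33 -> lo=[1, 18, 24, 28, 33] hi=[37, 39, 40, 47] -> (len(lo)=5, len(hi)=4, max(lo)=33)
Step 10: insert 38 -> lo=[1, 18, 24, 28, 33] hi=[37, 38, 39, 40, 47] -> (len(lo)=5, len(hi)=5, max(lo)=33)

Answer: (1,0,39) (1,1,18) (2,1,28) (2,2,28) (3,2,39) (3,3,28) (4,3,37) (4,4,28) (5,4,33) (5,5,33)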